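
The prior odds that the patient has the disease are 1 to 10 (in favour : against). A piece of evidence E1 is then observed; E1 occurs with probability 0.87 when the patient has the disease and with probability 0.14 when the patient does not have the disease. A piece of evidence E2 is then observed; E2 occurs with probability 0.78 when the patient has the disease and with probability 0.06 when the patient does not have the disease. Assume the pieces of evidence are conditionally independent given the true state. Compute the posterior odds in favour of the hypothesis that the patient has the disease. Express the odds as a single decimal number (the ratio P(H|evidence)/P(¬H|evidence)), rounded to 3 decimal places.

Prior odds = 1/10 = 0.10000. In log-odds, ln(0.10000) = -2.3026.
Add log likelihood ratios: ln(6.2143) + ln(13.000) = 4.3918.
Posterior log-odds = 2.0892, so posterior odds = exp(2.0892) = 8.0786.

Posterior odds ≈ 8.079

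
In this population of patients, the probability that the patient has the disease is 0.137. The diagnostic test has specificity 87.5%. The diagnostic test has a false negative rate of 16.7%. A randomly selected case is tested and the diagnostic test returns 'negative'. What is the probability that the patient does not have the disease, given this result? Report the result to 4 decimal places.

Let H be the event that the patient has the disease. P(H) = 0.137, so P(¬H) = 0.863. With E the 'negative' result, P(E|H) = 0.167 and P(E|¬H) = 0.875.
P(E) = 0.167·0.137 + 0.875·0.863 = 0.022879 + 0.75513 = 0.77800.
By Bayes' theorem, P(H|E) = 0.022879 / 0.77800 = 0.0294. Hence P(¬H|E) = 1 − 0.0294 = 0.9706.

P(¬H | E) ≈ 0.9706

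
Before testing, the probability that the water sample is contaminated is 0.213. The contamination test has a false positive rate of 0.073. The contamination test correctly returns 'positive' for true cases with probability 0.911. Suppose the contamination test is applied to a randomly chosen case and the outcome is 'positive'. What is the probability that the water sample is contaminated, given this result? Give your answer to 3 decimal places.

P(H | E) ≈ 0.772

Write H for 'the water sample is contaminated'. Prior odds H:¬H = 0.213/0.787 = 0.27065. For the 'positive' outcome, the likelihood ratio is 0.911/0.073 = 12.479.
Posterior odds = 0.27065 × 12.479 = 3.3775, so P(H|E) = 3.3775/(1+3.3775) = 0.772.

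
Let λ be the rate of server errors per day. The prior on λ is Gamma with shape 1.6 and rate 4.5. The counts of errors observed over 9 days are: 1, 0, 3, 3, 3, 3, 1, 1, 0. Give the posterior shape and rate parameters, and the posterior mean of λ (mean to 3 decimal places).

The Poisson likelihood adds the total count to the shape and the number of exposure periods to the rate. Here ∑xᵢ = 15 and n = 9, so shape 1.6→16.6 and rate 4.5→13.5.
E[λ | data] = 16.6/13.5 = 1.230.

Posterior: Gamma(shape=16.6, rate=13.5); mean ≈ 1.230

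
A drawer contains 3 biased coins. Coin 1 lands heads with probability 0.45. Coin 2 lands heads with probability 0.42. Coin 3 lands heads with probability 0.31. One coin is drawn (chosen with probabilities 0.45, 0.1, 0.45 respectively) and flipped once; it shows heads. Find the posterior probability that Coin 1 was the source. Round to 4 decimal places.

Tabulate prior·likelihood by source: [1] prior 0.45, lik 0.45, product 0.2025; [2] prior 0.1, lik 0.42, product 0.04200; [3] prior 0.45, lik 0.31, product 0.1395.
Normalizing constant = 0.38400; the posterior for Coin 1 is its product over the sum, 0.2025/0.38400 = 0.5273.

Posterior probability ≈ 0.5273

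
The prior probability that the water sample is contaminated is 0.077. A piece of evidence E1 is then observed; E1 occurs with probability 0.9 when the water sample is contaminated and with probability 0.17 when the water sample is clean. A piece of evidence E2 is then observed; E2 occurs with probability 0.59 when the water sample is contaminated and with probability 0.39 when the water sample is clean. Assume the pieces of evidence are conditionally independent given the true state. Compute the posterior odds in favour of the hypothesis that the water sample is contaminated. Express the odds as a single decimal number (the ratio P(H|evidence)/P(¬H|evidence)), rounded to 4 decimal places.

Posterior odds ≈ 0.6681

Prior odds = 0.077/(1−0.077) = 0.083424.
Likelihood ratio for E1 = 0.9/0.17 = 5.2941.
Likelihood ratio for E2 = 0.59/0.39 = 1.5128.
Posterior odds = prior odds × LR₁ × LR₂ = 0.66814.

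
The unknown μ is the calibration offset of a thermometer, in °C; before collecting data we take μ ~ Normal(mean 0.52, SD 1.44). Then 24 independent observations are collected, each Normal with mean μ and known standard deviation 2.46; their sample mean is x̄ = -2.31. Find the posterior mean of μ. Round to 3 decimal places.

With known σ, the Normal prior is conjugate. Weight on the data is w = (n/σ²)/(n/σ² + 1/τ₀²) = 3.96589/(3.96589+0.482253) = 0.89158.
Posterior mean = w·x̄ + (1−w)·μ₀ = 0.89158·-2.31 + 0.10842·0.52 = -2.003.

Posterior mean ≈ -2.003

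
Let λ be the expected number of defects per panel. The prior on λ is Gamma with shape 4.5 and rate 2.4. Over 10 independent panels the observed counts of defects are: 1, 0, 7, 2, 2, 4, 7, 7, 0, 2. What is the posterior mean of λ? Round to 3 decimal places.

Posterior mean ≈ 2.944

Total count ∑xᵢ = 32 over n = 10 panels.
Gamma is conjugate to the Poisson likelihood: posterior is Gamma(shape = 4.5+32 = 36.5, rate = 2.4+10 = 12.4).
Posterior mean = shape/rate = 36.5/12.4 = 2.944.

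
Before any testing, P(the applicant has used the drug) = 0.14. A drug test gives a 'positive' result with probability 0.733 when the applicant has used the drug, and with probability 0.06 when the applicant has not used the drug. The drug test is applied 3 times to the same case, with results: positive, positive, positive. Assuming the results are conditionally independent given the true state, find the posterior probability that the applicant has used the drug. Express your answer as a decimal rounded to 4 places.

Posterior P(H) ≈ 0.9966

Let H be the event that the applicant has used the drug; start with P(H) = 0.14. P('positive'|H) = 0.733, P('positive'|¬H) = 0.06.
Update on result 1 ('positive'): P(H) ← 0.733·0.1400 / (0.733·0.1400 + 0.06·0.8600) = 0.10262/0.15422 = 0.6654.
Update on result 2 ('positive'): P(H) ← 0.733·0.6654 / (0.733·0.6654 + 0.06·0.3346) = 0.48775/0.50782 = 0.9605.
Update on result 3 ('positive'): P(H) ← 0.733·0.9605 / (0.733·0.9605 + 0.06·0.0395) = 0.70402/0.70640 = 0.9966.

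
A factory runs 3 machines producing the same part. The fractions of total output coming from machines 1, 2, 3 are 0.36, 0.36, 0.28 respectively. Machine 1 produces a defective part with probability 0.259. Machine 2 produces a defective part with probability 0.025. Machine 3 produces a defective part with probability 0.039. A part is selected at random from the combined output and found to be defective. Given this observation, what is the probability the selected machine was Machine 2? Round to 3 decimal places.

P(defective|M1) = 0.259; P(defective|M2) = 0.025; P(defective|M3) = 0.039.
Prior × likelihood for each source: 0.36·0.259=0.09324, 0.36·0.025=0.009000, 0.28·0.039=0.01092. Summing gives P(defective) = 0.11316.
P(Machine 2 | defective) = 0.009000 / 0.11316 = 0.080.

Posterior probability ≈ 0.080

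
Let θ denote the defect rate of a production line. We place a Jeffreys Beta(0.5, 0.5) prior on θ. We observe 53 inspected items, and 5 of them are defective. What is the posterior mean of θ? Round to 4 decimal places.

Observing 5 successes and 48 failures updates Beta(0.5, 0.5) by adding the success and failure counts to the two shape parameters: α = 0.5+5 = 5.5, β = 0.5+48 = 48.5.
E[θ | data] = 5.5/(5.5+48.5) = 0.1019.

Posterior mean ≈ 0.1019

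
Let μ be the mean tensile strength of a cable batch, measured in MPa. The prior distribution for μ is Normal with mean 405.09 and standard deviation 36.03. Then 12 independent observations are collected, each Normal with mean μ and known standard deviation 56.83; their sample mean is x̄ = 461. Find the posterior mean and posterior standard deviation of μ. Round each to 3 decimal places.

Posterior mean ≈ 451.399; posterior SD ≈ 14.931

With known σ, the Normal prior is conjugate. Weight on the data is w = (n/σ²)/(n/σ² + 1/τ₀²) = 0.00371557/(0.00371557+0.00077032) = 0.82828.
Posterior mean = w·x̄ + (1−w)·μ₀ = 0.82828·461 + 0.17172·405.09 = 451.399. Posterior variance = 1/(0.00371557+0.00077032) = 222.921, so SD = 14.931.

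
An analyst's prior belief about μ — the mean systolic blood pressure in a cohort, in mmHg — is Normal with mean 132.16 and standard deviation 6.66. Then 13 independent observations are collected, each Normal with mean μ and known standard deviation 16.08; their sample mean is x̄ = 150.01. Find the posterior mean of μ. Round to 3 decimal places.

With known σ, the Normal prior is conjugate. Weight on the data is w = (n/σ²)/(n/σ² + 1/τ₀²) = 0.0502772/(0.0502772+0.0225451) = 0.69041.
Posterior mean = w·x̄ + (1−w)·μ₀ = 0.69041·150.01 + 0.30959·132.16 = 144.484.

Posterior mean ≈ 144.484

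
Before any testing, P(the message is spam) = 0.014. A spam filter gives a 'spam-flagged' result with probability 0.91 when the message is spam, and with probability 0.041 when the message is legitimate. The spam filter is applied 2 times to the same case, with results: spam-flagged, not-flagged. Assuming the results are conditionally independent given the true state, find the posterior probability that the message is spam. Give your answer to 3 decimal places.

Posterior P(H) ≈ 0.029

With H the event that the message is spam, the joint likelihood of the observed sequence is P(data|H) = 0.91·0.09 = 0.081900 and P(data|¬H) = 0.041·0.959 = 0.039319.
Bayes: P(H|data) = 0.014·0.081900 / (0.014·0.081900 + 0.986·0.039319) = 0.0011466/0.039915 = 0.0287.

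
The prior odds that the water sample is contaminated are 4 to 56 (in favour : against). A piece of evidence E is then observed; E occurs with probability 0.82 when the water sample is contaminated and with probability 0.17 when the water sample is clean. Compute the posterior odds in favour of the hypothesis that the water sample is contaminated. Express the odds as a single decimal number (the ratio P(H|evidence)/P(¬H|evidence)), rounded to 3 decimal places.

Posterior odds ≈ 0.345

Prior odds = 4/56 = 0.071429. In log-odds, ln(0.071429) = -2.6391.
Add log likelihood ratio: ln(4.8235) = 1.5735.
Posterior log-odds = -1.0656, so posterior odds = exp(-1.0656) = 0.34454.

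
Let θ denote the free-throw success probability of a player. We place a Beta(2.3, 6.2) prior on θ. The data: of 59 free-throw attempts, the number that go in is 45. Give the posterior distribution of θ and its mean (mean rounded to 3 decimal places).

Observing 45 successes and 14 failures updates Beta(2.3, 6.2) by adding the success and failure counts to the two shape parameters: α = 2.3+45 = 47.3, β = 6.2+14 = 20.2.
Posterior mean = α/(α+β) = 47.3/67.5 = 0.701.

Posterior: Beta(47.3, 20.2); mean ≈ 0.701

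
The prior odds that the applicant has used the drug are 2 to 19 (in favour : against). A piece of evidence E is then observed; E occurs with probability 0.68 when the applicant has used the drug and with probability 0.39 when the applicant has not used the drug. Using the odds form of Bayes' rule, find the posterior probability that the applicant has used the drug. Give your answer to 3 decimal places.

Posterior probability ≈ 0.155

Prior odds = 2/19 = 0.10526.
Likelihood ratio for E = 0.68/0.39 = 1.7436.
Posterior odds = prior odds × LR = 0.18354.
Posterior probability = odds/(1+odds) = 0.18354/1.1835 = 0.155.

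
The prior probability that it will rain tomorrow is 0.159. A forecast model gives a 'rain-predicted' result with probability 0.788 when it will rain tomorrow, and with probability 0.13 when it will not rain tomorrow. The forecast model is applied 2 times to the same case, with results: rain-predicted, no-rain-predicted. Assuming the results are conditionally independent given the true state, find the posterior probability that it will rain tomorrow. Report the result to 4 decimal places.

Posterior P(H) ≈ 0.2183

Let H be the event that it will rain tomorrow; start with P(H) = 0.159. P('rain-predicted'|H) = 0.788, P('rain-predicted'|¬H) = 0.13.
Update on result 1 ('rain-predicted'): P(H) ← 0.788·0.1590 / (0.788·0.1590 + 0.13·0.8410) = 0.12529/0.23462 = 0.5340.
Update on result 2 ('no-rain-predicted'): P(H) ← 0.212·0.5340 / (0.212·0.5340 + 0.87·0.4660) = 0.11321/0.51862 = 0.2183.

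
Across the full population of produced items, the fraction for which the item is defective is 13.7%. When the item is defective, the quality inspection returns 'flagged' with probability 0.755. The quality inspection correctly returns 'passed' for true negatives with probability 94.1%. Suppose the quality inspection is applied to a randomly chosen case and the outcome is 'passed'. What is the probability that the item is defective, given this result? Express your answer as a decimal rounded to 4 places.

Write H for 'the item is defective'. Prior odds H:¬H = 0.137/0.863 = 0.15875. For the 'passed' outcome, the likelihood ratio is 0.245/0.941 = 0.26036.
Posterior odds = 0.15875 × 0.26036 = 0.041332, so P(H|E) = 0.041332/(1+0.041332) = 0.0397.

P(H | E) ≈ 0.0397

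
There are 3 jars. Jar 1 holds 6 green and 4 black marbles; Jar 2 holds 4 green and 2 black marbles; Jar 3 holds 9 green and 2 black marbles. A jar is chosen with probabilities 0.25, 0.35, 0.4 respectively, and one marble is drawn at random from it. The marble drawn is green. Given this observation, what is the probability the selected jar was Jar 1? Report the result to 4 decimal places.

P(green|Jar 1) = 0.6; P(green|Jar 2) = 0.6667; P(green|Jar 3) = 0.8182.
Prior × likelihood for each source: 0.25·0.6=0.1500, 0.35·0.6667=0.2333, 0.4·0.8182=0.3273. Summing gives P(green) = 0.71061.
P(Jar 1 | green) = 0.1500 / 0.71061 = 0.2111.

Posterior probability ≈ 0.2111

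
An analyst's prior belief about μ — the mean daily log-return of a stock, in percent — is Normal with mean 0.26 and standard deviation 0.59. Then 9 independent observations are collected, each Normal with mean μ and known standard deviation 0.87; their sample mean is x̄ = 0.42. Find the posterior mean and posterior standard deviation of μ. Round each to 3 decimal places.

Posterior mean ≈ 0.389; posterior SD ≈ 0.260

Prior precision 1/τ₀² = 1/0.59² = 2.87274; data precision n/σ² = 9/0.87² = 11.8906.
Posterior precision = 2.87274 + 11.8906 = 14.7633, giving posterior SD = 1/√14.7633 = 0.260.
Posterior mean = (2.87274·0.26 + 11.8906·0.42) / 14.7633 = 0.389.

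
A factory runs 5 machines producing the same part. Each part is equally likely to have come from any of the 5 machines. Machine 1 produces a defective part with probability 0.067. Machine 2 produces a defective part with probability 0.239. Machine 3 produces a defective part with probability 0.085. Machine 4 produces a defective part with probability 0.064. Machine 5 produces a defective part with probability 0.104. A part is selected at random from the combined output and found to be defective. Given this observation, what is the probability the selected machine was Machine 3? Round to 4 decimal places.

P(defective|M1) = 0.067; P(defective|M2) = 0.239; P(defective|M3) = 0.085; P(defective|M4) = 0.064; P(defective|M5) = 0.104.
Prior × likelihood for each source: 0.2·0.067=0.01340, 0.2·0.239=0.04780, 0.2·0.085=0.01700, 0.2·0.064=0.01280, 0.2·0.104=0.02080. Summing gives P(defective) = 0.11180.
P(Machine 3 | defective) = 0.01700 / 0.11180 = 0.1521.

Posterior probability ≈ 0.1521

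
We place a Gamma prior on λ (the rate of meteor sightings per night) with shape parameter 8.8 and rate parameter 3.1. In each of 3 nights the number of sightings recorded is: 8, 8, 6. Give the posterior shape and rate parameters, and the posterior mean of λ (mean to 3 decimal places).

Posterior: Gamma(shape=30.8, rate=6.1); mean ≈ 5.049

Total count ∑xᵢ = 22 over n = 3 nights.
Gamma is conjugate to the Poisson likelihood: posterior is Gamma(shape = 8.8+22 = 30.8, rate = 3.1+3 = 6.1).
Posterior mean = shape/rate = 30.8/6.1 = 5.049.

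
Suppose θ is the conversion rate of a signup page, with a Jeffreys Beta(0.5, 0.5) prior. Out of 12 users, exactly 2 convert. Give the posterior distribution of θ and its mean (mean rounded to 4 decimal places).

Observing 2 successes and 10 failures updates Beta(0.5, 0.5) by adding the success and failure counts to the two shape parameters: α = 0.5+2 = 2.5, β = 0.5+10 = 10.5.
Posterior mean = α/(α+β) = 2.5/13 = 0.1923.

Posterior: Beta(2.5, 10.5); mean ≈ 0.1923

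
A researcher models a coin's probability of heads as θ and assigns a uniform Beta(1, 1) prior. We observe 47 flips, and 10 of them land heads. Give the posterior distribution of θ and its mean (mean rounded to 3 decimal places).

Posterior: Beta(11, 38); mean ≈ 0.224

The binomial likelihood is conjugate to the Beta prior: with 10 successes and 37 failures, the posterior is Beta(1+10, 1+37) = Beta(11, 38).
E[θ | data] = 11/(11+38) = 0.224.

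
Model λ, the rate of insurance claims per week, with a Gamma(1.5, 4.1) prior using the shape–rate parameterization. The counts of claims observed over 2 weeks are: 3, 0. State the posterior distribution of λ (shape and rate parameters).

Posterior: Gamma(shape=4.5, rate=6.1)

The Poisson likelihood adds the total count to the shape and the number of exposure periods to the rate. Here ∑xᵢ = 3 and n = 2, so shape 1.5→4.5 and rate 4.1→6.1.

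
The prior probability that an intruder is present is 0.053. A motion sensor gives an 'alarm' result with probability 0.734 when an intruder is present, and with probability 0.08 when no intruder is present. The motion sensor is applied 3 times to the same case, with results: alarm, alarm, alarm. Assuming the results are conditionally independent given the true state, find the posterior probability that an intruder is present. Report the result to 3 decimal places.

Posterior P(H) ≈ 0.977

Let H be the event that an intruder is present; start with P(H) = 0.053. P('alarm'|H) = 0.734, P('alarm'|¬H) = 0.08.
Update on result 1 ('alarm'): P(H) ← 0.734·0.0530 / (0.734·0.0530 + 0.08·0.9470) = 0.038902/0.11466 = 0.3393.
Update on result 2 ('alarm'): P(H) ← 0.734·0.3393 / (0.734·0.3393 + 0.08·0.6607) = 0.24903/0.30189 = 0.8249.
Update on result 3 ('alarm'): P(H) ← 0.734·0.8249 / (0.734·0.8249 + 0.08·0.1751) = 0.60548/0.61949 = 0.9774.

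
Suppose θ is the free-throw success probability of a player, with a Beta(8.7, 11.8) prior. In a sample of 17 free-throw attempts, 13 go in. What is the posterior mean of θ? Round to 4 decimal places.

Posterior mean ≈ 0.5787

Observing 13 successes and 4 failures updates Beta(8.7, 11.8) by adding the success and failure counts to the two shape parameters: α = 8.7+13 = 21.7, β = 11.8+4 = 15.8.
Posterior mean = α/(α+β) = 21.7/37.5 = 0.5787.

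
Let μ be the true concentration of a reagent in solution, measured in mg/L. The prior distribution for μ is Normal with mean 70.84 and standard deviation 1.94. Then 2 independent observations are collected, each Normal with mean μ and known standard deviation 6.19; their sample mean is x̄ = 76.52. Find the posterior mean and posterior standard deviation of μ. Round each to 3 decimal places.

With known σ, the Normal prior is conjugate. Weight on the data is w = (n/σ²)/(n/σ² + 1/τ₀²) = 0.0521974/(0.0521974+0.265703) = 0.16419.
Posterior mean = w·x̄ + (1−w)·μ₀ = 0.16419·76.52 + 0.83581·70.84 = 71.773. Posterior variance = 1/(0.0521974+0.265703) = 3.14564, so SD = 1.774.

Posterior mean ≈ 71.773; posterior SD ≈ 1.774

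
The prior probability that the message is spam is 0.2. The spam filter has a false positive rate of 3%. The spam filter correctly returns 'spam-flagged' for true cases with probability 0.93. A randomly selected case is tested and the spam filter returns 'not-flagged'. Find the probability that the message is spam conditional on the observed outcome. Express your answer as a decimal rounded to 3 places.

P(H | E) ≈ 0.018

Write H for 'the message is spam'. Prior odds H:¬H = 0.2/0.8 = 0.25000. For the 'not-flagged' outcome, the likelihood ratio is 0.07/0.97 = 0.072165.
Posterior odds = 0.25000 × 0.072165 = 0.018041, so P(H|E) = 0.018041/(1+0.018041) = 0.018.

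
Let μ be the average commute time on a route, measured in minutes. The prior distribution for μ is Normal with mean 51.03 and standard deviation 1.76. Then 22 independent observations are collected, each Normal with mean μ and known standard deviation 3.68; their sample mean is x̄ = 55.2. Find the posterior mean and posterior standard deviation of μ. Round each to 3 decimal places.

With known σ, the Normal prior is conjugate. Weight on the data is w = (n/σ²)/(n/σ² + 1/τ₀²) = 1.62453/(1.62453+0.322831) = 0.83422.
Posterior mean = w·x̄ + (1−w)·μ₀ = 0.83422·55.2 + 0.16578·51.03 = 54.509. Posterior variance = 1/(1.62453+0.322831) = 0.513516, so SD = 0.717.

Posterior mean ≈ 54.509; posterior SD ≈ 0.717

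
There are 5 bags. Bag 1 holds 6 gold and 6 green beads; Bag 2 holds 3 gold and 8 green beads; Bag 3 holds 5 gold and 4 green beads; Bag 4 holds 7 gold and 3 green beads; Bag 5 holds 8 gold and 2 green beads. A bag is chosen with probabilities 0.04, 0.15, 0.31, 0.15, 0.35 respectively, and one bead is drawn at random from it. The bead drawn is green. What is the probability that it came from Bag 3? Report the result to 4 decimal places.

Posterior probability ≈ 0.3608

P(green|Bag 1) = 0.5; P(green|Bag 2) = 0.7273; P(green|Bag 3) = 0.4444; P(green|Bag 4) = 0.3; P(green|Bag 5) = 0.2.
Prior × likelihood for each source: 0.04·0.5=0.02000, 0.15·0.7273=0.1091, 0.31·0.4444=0.1378, 0.15·0.3=0.04500, 0.35·0.2=0.07000. Summing gives P(green) = 0.38187.
P(Bag 3 | green) = 0.1378 / 0.38187 = 0.3608.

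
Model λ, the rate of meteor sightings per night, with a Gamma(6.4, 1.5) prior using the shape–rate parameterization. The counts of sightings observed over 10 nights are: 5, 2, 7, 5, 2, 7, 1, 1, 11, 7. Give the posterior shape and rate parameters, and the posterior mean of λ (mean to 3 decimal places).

Posterior: Gamma(shape=54.4, rate=11.5); mean ≈ 4.730

The Poisson likelihood adds the total count to the shape and the number of exposure periods to the rate. Here ∑xᵢ = 48 and n = 10, so shape 6.4→54.4 and rate 1.5→11.5.
Posterior mean = shape/rate = 54.4/11.5 = 4.730.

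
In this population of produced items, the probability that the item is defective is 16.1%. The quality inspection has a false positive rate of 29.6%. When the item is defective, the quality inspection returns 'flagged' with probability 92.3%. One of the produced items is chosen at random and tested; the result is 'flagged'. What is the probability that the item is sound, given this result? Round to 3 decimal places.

P(¬H | E) ≈ 0.626

Write H for 'the item is defective'. Prior odds H:¬H = 0.161/0.839 = 0.19190. For the 'flagged' outcome, the likelihood ratio is 0.923/0.296 = 3.1182.
Posterior odds = 0.19190 × 3.1182 = 0.59838, so P(H|E) = 0.59838/(1+0.59838) = 0.374. Then P(¬H|E) = 1 − 0.374 = 0.626.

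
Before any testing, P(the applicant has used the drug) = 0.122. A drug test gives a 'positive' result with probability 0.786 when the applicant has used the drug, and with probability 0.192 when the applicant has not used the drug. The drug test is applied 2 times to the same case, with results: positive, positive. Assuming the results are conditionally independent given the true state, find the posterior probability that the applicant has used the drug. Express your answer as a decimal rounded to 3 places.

Posterior P(H) ≈ 0.700

Let H be the event that the applicant has used the drug; start with P(H) = 0.122. P('positive'|H) = 0.786, P('positive'|¬H) = 0.192.
Update on result 1 ('positive'): P(H) ← 0.786·0.1220 / (0.786·0.1220 + 0.192·0.8780) = 0.095892/0.26447 = 0.3626.
Update on result 2 ('positive'): P(H) ← 0.786·0.3626 / (0.786·0.3626 + 0.192·0.6374) = 0.28499/0.40738 = 0.6996.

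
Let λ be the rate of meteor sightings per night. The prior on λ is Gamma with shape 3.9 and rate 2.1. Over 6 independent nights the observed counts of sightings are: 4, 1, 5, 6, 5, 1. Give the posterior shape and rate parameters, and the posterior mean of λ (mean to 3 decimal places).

Posterior: Gamma(shape=25.9, rate=8.1); mean ≈ 3.198

The Poisson likelihood adds the total count to the shape and the number of exposure periods to the rate. Here ∑xᵢ = 22 and n = 6, so shape 3.9→25.9 and rate 2.1→8.1.
E[λ | data] = 25.9/8.1 = 3.198.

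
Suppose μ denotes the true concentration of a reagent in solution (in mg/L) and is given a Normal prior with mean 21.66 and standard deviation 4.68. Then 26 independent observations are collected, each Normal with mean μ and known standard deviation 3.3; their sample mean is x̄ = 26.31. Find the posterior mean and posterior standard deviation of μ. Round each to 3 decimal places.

Posterior mean ≈ 26.223; posterior SD ≈ 0.641

Prior precision 1/τ₀² = 1/4.68² = 0.0456571; data precision n/σ² = 26/3.3² = 2.38751.
Posterior precision = 0.0456571 + 2.38751 = 2.43317, giving posterior SD = 1/√2.43317 = 0.641.
Posterior mean = (0.0456571·21.66 + 2.38751·26.31) / 2.43317 = 26.223.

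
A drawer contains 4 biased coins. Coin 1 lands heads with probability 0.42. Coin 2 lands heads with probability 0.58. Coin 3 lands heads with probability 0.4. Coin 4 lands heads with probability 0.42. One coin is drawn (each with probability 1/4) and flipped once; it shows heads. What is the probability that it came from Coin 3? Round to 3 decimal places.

Posterior probability ≈ 0.220

Tabulate prior·likelihood by source: [1] prior 0.25, lik 0.42, product 0.1050; [2] prior 0.25, lik 0.58, product 0.1450; [3] prior 0.25, lik 0.4, product 0.1000; [4] prior 0.25, lik 0.42, product 0.1050.
Normalizing constant = 0.45500; the posterior for Coin 3 is its product over the sum, 0.1000/0.45500 = 0.220.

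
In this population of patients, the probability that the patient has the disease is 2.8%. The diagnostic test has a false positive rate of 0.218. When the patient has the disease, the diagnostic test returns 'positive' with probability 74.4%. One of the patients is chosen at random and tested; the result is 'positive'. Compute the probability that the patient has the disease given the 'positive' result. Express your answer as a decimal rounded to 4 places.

P(H | E) ≈ 0.0895

Let H be the event that the patient has the disease. P(H) = 0.028, so P(¬H) = 0.972. With E the 'positive' result, P(E|H) = 0.744 and P(E|¬H) = 0.218.
P(E) = 0.744·0.028 + 0.218·0.972 = 0.020832 + 0.21190 = 0.23273.
By Bayes' theorem, P(H|E) = 0.020832 / 0.23273 = 0.0895.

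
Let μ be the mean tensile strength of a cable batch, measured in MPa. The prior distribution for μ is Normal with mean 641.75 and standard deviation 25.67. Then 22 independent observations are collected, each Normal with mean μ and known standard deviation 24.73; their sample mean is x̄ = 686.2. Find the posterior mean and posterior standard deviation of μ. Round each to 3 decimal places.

Posterior mean ≈ 684.401; posterior SD ≈ 5.165

With known σ, the Normal prior is conjugate. Weight on the data is w = (n/σ²)/(n/σ² + 1/τ₀²) = 0.0359728/(0.0359728+0.00151757) = 0.95952.
Posterior mean = w·x̄ + (1−w)·μ₀ = 0.95952·686.2 + 0.040479·641.75 = 684.401. Posterior variance = 1/(0.0359728+0.00151757) = 26.6735, so SD = 5.165.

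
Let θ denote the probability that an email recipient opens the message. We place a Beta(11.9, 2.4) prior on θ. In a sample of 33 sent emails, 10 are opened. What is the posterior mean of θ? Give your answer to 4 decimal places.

Posterior mean ≈ 0.4630

The binomial likelihood is conjugate to the Beta prior: with 10 successes and 23 failures, the posterior is Beta(11.9+10, 2.4+23) = Beta(21.9, 25.4).
Posterior mean = α/(α+β) = 21.9/47.3 = 0.4630.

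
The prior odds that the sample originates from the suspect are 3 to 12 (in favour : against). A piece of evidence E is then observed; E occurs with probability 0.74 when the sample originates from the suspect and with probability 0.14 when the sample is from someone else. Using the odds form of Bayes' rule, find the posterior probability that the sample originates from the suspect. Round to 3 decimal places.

Prior odds = 3/12 = 0.25000.
Likelihood ratio for E = 0.74/0.14 = 5.2857.
Posterior odds = prior odds × LR = 1.3214.
Posterior probability = odds/(1+odds) = 1.3214/2.3214 = 0.569.

Posterior probability ≈ 0.569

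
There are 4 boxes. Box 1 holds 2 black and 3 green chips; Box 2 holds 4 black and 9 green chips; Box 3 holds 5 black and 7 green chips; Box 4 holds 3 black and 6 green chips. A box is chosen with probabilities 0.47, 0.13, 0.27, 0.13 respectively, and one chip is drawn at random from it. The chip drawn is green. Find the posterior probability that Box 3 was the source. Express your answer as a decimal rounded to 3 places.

Posterior probability ≈ 0.256

Tabulate prior·likelihood by source: [1] prior 0.47, lik 0.6, product 0.2820; [2] prior 0.13, lik 0.6923, product 0.09000; [3] prior 0.27, lik 0.5833, product 0.1575; [4] prior 0.13, lik 0.6667, product 0.08667.
Normalizing constant = 0.61617; the posterior for Box 3 is its product over the sum, 0.1575/0.61617 = 0.256.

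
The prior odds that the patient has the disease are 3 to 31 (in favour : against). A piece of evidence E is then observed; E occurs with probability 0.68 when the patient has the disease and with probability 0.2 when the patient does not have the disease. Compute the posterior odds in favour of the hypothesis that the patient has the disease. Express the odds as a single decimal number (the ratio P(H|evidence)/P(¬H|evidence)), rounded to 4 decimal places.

Prior odds = 3/31 = 0.096774. In log-odds, ln(0.096774) = -2.3354.
Add log likelihood ratio: ln(3.4000) = 1.2238.
Posterior log-odds = -1.1116, so posterior odds = exp(-1.1116) = 0.32903.

Posterior odds ≈ 0.3290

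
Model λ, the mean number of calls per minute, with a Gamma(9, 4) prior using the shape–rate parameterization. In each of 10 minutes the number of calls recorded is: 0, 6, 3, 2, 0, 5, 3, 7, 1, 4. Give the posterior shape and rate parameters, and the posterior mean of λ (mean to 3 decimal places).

Posterior: Gamma(shape=40, rate=14); mean ≈ 2.857

Total count ∑xᵢ = 31 over n = 10 minutes.
Gamma is conjugate to the Poisson likelihood: posterior is Gamma(shape = 9+31 = 40, rate = 4+10 = 14).
E[λ | data] = 40/14 = 2.857.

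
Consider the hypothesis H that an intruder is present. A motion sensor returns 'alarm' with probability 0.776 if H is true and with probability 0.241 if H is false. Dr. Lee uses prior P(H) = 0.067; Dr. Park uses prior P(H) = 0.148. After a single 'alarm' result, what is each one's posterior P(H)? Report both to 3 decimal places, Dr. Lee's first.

The likelihood ratio for an 'alarm' result is 0.776/0.241 = 3.2199.
Dr. Lee: prior odds 0.067/0.933 = 0.071811; posterior odds 0.23123; posterior probability 0.188.
Dr. Park: prior odds 0.148/0.852 = 0.17371; posterior odds 0.55933; posterior probability 0.359.

Dr. Lee: 0.188; Dr. Park: 0.359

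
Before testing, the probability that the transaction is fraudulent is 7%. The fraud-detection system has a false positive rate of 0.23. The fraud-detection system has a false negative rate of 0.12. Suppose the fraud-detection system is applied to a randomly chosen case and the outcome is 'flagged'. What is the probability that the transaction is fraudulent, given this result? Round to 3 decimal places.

Write H for 'the transaction is fraudulent'. Prior odds H:¬H = 0.07/0.93 = 0.075269. For the 'flagged' outcome, the likelihood ratio is 0.88/0.23 = 3.8261.
Posterior odds = 0.075269 × 3.8261 = 0.28799, so P(H|E) = 0.28799/(1+0.28799) = 0.224.

P(H | E) ≈ 0.224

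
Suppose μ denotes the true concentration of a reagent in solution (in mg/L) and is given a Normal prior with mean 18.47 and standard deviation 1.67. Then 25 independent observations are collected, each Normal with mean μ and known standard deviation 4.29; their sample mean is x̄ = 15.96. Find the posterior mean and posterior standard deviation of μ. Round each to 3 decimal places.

With known σ, the Normal prior is conjugate. Weight on the data is w = (n/σ²)/(n/σ² + 1/τ₀²) = 1.35839/(1.35839+0.358564) = 0.79116.
Posterior mean = w·x̄ + (1−w)·μ₀ = 0.79116·15.96 + 0.20884·18.47 = 16.484. Posterior variance = 1/(1.35839+0.358564) = 0.582426, so SD = 0.763.

Posterior mean ≈ 16.484; posterior SD ≈ 0.763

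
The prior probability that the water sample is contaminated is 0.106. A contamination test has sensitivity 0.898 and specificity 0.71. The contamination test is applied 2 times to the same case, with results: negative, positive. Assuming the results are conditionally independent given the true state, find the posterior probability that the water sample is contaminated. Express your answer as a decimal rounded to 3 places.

Posterior P(H) ≈ 0.050

Let H be the event that the water sample is contaminated; start with P(H) = 0.106. P('positive'|H) = 0.898, P('positive'|¬H) = 0.29.
Update on result 1 ('negative'): P(H) ← 0.102·0.1060 / (0.102·0.1060 + 0.71·0.8940) = 0.010812/0.64555 = 0.0167.
Update on result 2 ('positive'): P(H) ← 0.898·0.0167 / (0.898·0.0167 + 0.29·0.9833) = 0.015040/0.30018 = 0.0501.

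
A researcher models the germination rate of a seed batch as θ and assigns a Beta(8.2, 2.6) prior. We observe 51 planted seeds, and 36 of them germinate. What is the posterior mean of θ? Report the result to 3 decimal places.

Observing 36 successes and 15 failures updates Beta(8.2, 2.6) by adding the success and failure counts to the two shape parameters: α = 8.2+36 = 44.2, β = 2.6+15 = 17.6.
E[θ | data] = 44.2/(44.2+17.6) = 0.715.

Posterior mean ≈ 0.715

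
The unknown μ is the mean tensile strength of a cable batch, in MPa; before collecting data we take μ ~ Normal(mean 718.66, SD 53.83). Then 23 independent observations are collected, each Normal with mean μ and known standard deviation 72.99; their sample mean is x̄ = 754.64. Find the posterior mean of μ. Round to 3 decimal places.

Prior precision 1/τ₀² = 1/53.83² = 0.00034510; data precision n/σ² = 23/72.99² = 0.00431719.
Posterior precision = 0.00034510 + 0.00431719 = 0.00466229.
Posterior mean = (0.00034510·718.66 + 0.00431719·754.64) / 0.00466229 = 751.977.

Posterior mean ≈ 751.977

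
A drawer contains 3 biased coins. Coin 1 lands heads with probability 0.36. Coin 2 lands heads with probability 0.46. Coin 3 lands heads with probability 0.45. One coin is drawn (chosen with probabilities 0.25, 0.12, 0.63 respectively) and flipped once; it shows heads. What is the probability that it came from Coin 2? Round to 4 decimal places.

Posterior probability ≈ 0.1288

Tabulate prior·likelihood by source: [1] prior 0.25, lik 0.36, product 0.09000; [2] prior 0.12, lik 0.46, product 0.05520; [3] prior 0.63, lik 0.45, product 0.2835.
Normalizing constant = 0.42870; the posterior for Coin 2 is its product over the sum, 0.05520/0.42870 = 0.1288.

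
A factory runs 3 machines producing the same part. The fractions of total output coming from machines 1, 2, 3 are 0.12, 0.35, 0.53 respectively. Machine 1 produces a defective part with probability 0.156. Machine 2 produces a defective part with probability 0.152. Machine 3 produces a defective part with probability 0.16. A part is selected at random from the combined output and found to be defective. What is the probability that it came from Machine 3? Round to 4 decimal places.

Posterior probability ≈ 0.5411

Tabulate prior·likelihood by source: [1] prior 0.12, lik 0.156, product 0.01872; [2] prior 0.35, lik 0.152, product 0.05320; [3] prior 0.53, lik 0.16, product 0.08480.
Normalizing constant = 0.15672; the posterior for Machine 3 is its product over the sum, 0.08480/0.15672 = 0.5411.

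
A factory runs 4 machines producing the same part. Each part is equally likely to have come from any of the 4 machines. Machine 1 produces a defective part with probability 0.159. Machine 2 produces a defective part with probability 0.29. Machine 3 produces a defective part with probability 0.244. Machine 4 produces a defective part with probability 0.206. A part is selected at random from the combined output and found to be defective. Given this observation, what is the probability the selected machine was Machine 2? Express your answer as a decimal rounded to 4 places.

Tabulate prior·likelihood by source: [1] prior 0.25, lik 0.159, product 0.03975; [2] prior 0.25, lik 0.29, product 0.07250; [3] prior 0.25, lik 0.244, product 0.06100; [4] prior 0.25, lik 0.206, product 0.05150.
Normalizing constant = 0.22475; the posterior for Machine 2 is its product over the sum, 0.07250/0.22475 = 0.3226.

Posterior probability ≈ 0.3226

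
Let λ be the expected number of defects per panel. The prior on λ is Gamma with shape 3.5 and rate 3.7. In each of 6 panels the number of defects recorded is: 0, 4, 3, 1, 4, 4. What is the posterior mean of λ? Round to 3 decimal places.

Total count ∑xᵢ = 16 over n = 6 panels.
Gamma is conjugate to the Poisson likelihood: posterior is Gamma(shape = 3.5+16 = 19.5, rate = 3.7+6 = 9.7).
Posterior mean = shape/rate = 19.5/9.7 = 2.010.

Posterior mean ≈ 2.010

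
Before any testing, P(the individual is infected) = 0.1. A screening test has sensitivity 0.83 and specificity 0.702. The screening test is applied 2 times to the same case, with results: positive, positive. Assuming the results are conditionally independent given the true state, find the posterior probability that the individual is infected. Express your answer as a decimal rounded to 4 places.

With H the event that the individual is infected, the joint likelihood of the observed sequence is P(data|H) = 0.83·0.83 = 0.68890 and P(data|¬H) = 0.298·0.298 = 0.088804.
Bayes: P(H|data) = 0.1·0.68890 / (0.1·0.68890 + 0.9·0.088804) = 0.068890/0.14881 = 0.4629.

Posterior P(H) ≈ 0.4629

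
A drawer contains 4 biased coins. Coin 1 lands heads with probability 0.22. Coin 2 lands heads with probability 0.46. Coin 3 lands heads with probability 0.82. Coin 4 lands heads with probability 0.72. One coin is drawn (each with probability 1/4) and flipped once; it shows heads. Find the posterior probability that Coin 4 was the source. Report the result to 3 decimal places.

Tabulate prior·likelihood by source: [1] prior 0.25, lik 0.22, product 0.05500; [2] prior 0.25, lik 0.46, product 0.1150; [3] prior 0.25, lik 0.82, product 0.2050; [4] prior 0.25, lik 0.72, product 0.1800.
Normalizing constant = 0.55500; the posterior for Coin 4 is its product over the sum, 0.1800/0.55500 = 0.324.

Posterior probability ≈ 0.324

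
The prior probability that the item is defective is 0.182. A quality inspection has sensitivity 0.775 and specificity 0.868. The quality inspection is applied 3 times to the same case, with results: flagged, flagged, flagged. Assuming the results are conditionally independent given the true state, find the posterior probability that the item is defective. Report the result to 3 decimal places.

Posterior P(H) ≈ 0.978

With H the event that the item is defective, the joint likelihood of the observed sequence is P(data|H) = 0.775·0.775·0.775 = 0.46548 and P(data|¬H) = 0.132·0.132·0.132 = 0.0023000.
Bayes: P(H|data) = 0.182·0.46548 / (0.182·0.46548 + 0.818·0.0023000) = 0.084718/0.086600 = 0.9783.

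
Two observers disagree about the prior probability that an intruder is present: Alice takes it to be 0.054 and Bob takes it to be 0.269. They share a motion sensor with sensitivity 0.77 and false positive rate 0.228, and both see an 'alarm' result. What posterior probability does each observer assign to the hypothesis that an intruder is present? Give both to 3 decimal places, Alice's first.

Alice: 0.162; Bob: 0.554

P('+'|H) = 0.77, P('+'|¬H) = 0.228.
Alice: numerator 0.77·0.054 = 0.041580; evidence = 0.041580+0.228·0.946 = 0.25727; posterior = 0.162.
Bob: numerator 0.77·0.269 = 0.20713; evidence = 0.20713+0.228·0.731 = 0.37380; posterior = 0.554.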